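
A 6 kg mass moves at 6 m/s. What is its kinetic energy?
KE = ½mv² = ½(6)(6)² = 108.0 J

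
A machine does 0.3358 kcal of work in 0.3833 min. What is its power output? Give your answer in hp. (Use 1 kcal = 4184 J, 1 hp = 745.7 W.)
Convert to SI: W = 1404.99 J, t = 22.998 s
P = W/t = 1404.99/22.998 = 61.0917 W = 0.08193 hp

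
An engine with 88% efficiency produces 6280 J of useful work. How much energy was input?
W_in = W_out/η = 6280/0.88 = 7136 J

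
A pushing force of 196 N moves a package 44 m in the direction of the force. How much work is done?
W = F·d = (196)(44) = 8624 J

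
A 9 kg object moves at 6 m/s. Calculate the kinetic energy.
KE = ½mv² = ½(9)(6)² = 162.0 J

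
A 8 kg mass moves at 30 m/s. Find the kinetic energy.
KE = ½mv² = ½(8)(30)² = 3600.0 J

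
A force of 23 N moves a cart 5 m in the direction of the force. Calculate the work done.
W = F·d = (23)(5) = 115.0 J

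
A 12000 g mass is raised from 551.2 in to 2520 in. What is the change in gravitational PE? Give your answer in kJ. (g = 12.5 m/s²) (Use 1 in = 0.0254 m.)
Convert to SI: m = 12.0 kg, Δh = 50.0075 m
ΔPE = mgΔh = (12.0)(12.5)(50.0075) = 7501.13 J = 7.501 kJ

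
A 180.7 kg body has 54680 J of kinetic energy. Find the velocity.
v = √(2·KE/m) = √(2·54680/180.7) = 24.6 m/s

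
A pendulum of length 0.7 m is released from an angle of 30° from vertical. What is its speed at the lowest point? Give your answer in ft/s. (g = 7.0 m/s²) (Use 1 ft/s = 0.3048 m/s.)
h = L(1 − cosθ) = 0.7(1 − cos30°) = 0.0937822 m
v = √(2gh) = √(2·7.0·0.0937822) = 1.14584 m/s = 3.759 ft/s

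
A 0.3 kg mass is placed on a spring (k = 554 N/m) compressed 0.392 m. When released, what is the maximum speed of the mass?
½kx² = ½mv² ⇒ v = x√(k/m) = (0.392)√(554/0.3) = 16.85 m/s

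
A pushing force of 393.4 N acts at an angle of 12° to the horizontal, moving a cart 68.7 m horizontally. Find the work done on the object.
W = F·d·cosθ = (393.4)(68.7)cos(12°) = 26440 J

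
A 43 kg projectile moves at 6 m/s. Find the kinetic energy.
KE = ½mv² = ½(43)(6)² = 774.0 J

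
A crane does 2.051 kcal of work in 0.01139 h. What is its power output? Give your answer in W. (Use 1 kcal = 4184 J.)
Convert to SI: W = 8581.38 J, t = 41.004 s
P = W/t = 8581.38/41.004 = 209.3 W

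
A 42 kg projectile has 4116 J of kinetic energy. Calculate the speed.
v = √(2·KE/m) = √(2·4116/42) = 14.0 m/s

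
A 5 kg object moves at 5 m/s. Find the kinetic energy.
KE = ½mv² = ½(5)(5)² = 62.5 J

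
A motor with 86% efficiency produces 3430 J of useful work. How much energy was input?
W_in = W_out/η = 3430/0.86 = 3988 J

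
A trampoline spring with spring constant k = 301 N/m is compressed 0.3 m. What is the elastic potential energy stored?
PE = ½kx² = ½(301)(0.3)² = 13.55 J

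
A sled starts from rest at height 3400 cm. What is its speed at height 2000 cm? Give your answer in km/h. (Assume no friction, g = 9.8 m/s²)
Convert to SI: h₁−h₂ = 14.0 m
mgh₁ = mgh₂ + ½mv² ⇒ v = √(2g(h₁−h₂)) = √(2·9.8·14.0) = 16.565 m/s = 59.63 km/h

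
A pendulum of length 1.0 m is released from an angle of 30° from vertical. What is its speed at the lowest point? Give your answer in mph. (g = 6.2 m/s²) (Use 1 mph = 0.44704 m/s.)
h = L(1 − cosθ) = 1.0(1 − cos30°) = 0.133975 m
v = √(2gh) = √(2·6.2·0.133975) = 1.28891 m/s = 2.883 mph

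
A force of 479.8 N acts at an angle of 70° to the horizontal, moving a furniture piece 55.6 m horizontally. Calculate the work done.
W = F·d·cosθ = (479.8)(55.6)cos(70°) = 9124 J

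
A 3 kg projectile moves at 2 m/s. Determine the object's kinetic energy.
KE = ½mv² = ½(3)(2)² = 6.0 J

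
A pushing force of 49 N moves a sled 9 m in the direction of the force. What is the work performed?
W = F·d = (49)(9) = 441.0 J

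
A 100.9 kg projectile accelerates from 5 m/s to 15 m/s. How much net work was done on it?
W = ΔKE = ½m(v₂² − v₁²) = ½(100.9)(15² − 5²) = 10090.0 J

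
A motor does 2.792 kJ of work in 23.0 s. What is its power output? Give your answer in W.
Convert to SI: W = 2792.0 J, t = 23.0 s
P = W/t = 2792.0/23.0 = 121.4 W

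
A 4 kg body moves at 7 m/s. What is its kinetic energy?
KE = ½mv² = ½(4)(7)² = 98.0 J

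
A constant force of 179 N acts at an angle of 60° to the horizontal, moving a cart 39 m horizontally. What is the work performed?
W = F·d·cosθ = (179)(39)cos(60°) = 3491 J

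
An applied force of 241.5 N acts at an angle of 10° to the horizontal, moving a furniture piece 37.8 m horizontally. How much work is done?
W = F·d·cosθ = (241.5)(37.8)cos(10°) = 8990 J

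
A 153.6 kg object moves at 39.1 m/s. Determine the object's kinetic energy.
KE = ½mv² = ½(153.6)(39.1)² = 117400 J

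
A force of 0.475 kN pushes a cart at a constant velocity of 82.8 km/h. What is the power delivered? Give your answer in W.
Convert to SI: F = 475.0 N, v = 23.0 m/s
P = Fv = (475.0)(23.0) = 10930 W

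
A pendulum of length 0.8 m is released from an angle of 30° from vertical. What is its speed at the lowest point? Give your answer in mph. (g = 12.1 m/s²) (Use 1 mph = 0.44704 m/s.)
h = L(1 − cosθ) = 0.8(1 − cos30°) = 0.10718 m
v = √(2gh) = √(2·12.1·0.10718) = 1.61051 m/s = 3.603 mph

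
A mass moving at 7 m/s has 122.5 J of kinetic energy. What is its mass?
m = 2·KE/v² = 2·122.5/(7)² = 5.0 kg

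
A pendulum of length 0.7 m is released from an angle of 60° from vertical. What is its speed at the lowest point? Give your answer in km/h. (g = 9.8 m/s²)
h = L(1 − cosθ) = 0.7(1 − cos60°) = 0.35 m
v = √(2gh) = √(2·9.8·0.35) = 2.61916 m/s = 9.429 km/h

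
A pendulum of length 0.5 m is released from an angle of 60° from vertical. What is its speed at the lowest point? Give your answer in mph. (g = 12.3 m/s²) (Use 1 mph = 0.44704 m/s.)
h = L(1 − cosθ) = 0.5(1 − cos60°) = 0.25 m
v = √(2gh) = √(2·12.3·0.25) = 2.47992 m/s = 5.547 mph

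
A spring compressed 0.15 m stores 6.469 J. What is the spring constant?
k = 2·PE/x² = 2·6.469/(0.15)² = 575.0 N/m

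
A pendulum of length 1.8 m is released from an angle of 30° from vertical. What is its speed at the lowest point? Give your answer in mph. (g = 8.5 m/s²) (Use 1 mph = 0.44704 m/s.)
h = L(1 − cosθ) = 1.8(1 − cos30°) = 0.241154 m
v = √(2gh) = √(2·8.5·0.241154) = 2.02475 m/s = 4.529 mph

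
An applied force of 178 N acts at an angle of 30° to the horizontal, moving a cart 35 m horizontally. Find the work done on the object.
W = F·d·cosθ = (178)(35)cos(30°) = 5395 J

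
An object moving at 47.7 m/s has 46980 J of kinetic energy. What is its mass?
m = 2·KE/v² = 2·46980/(47.7)² = 41.3 kg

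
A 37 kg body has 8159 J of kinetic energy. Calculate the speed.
v = √(2·KE/m) = √(2·8159/37) = 21.0 m/s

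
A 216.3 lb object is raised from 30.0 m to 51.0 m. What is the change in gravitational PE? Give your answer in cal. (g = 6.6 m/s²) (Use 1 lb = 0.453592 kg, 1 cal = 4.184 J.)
Convert to SI: m = 98.1119 kg, Δh = 21.0 m
ΔPE = mgΔh = (98.1119)(6.6)(21.0) = 13598.3 J = 3250 cal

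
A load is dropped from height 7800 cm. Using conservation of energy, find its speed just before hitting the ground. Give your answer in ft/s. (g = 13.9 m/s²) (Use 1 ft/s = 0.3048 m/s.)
Convert to SI: h = 78.0 m
mgh = ½mv² ⇒ v = √(2gh) = √(2·13.9·78.0) = 46.5661 m/s = 152.8 ft/s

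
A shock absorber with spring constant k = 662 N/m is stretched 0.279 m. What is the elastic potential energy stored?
PE = ½kx² = ½(662)(0.279)² = 25.77 J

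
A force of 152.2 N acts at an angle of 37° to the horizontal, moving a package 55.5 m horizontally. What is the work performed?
W = F·d·cosθ = (152.2)(55.5)cos(37°) = 6746 J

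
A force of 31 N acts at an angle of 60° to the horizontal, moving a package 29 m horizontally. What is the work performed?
W = F·d·cosθ = (31)(29)cos(60°) = 449.5 J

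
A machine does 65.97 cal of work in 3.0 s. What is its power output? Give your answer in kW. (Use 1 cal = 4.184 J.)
Convert to SI: W = 276.018 J, t = 3.0 s
P = W/t = 276.018/3.0 = 92.0062 W = 0.09201 kW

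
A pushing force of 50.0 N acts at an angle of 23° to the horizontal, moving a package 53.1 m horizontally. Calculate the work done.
W = F·d·cosθ = (50.0)(53.1)cos(23°) = 2444 J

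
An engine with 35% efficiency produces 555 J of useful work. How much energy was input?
W_in = W_out/η = 555/0.35 = 1586 J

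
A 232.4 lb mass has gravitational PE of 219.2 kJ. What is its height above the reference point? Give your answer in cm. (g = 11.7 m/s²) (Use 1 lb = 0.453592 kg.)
Convert to SI: m = 105.415 kg, PE = 219200 J
h = PE/(mg) = 219200/(105.415·11.7) = 177.727 m = 17770 cm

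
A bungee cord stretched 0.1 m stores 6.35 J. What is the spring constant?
k = 2·PE/x² = 2·6.35/(0.1)² = 1270 N/m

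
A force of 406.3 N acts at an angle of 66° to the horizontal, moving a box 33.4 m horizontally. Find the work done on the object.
W = F·d·cosθ = (406.3)(33.4)cos(66°) = 5520 J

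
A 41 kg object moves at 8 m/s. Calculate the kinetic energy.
KE = ½mv² = ½(41)(8)² = 1312.0 J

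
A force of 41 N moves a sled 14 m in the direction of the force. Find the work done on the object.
W = F·d = (41)(14) = 574.0 J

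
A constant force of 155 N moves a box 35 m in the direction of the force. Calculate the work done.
W = F·d = (155)(35) = 5425 J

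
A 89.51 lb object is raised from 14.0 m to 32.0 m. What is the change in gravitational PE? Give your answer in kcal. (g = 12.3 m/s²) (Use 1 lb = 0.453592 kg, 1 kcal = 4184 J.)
Convert to SI: m = 40.601 kg, Δh = 18.0 m
ΔPE = mgΔh = (40.601)(12.3)(18.0) = 8989.07 J = 2.148 kcal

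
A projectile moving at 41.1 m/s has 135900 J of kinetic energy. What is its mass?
m = 2·KE/v² = 2·135900/(41.1)² = 160.9 kg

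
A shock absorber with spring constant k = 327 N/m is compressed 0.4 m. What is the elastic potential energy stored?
PE = ½kx² = ½(327)(0.4)² = 26.16 J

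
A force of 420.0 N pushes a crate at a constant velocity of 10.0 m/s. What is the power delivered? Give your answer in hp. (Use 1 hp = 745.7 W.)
P = Fv = (420.0)(10.0) = 4200.0 W = 5.632 hp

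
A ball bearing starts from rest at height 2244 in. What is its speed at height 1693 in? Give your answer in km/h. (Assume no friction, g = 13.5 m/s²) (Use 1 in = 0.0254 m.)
Convert to SI: h₁−h₂ = 13.9954 m
mgh₁ = mgh₂ + ½mv² ⇒ v = √(2g(h₁−h₂)) = √(2·13.5·13.9954) = 19.439 m/s = 69.98 km/h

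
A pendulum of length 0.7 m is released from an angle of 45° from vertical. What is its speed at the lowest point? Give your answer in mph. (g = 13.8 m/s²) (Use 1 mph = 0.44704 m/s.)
h = L(1 − cosθ) = 0.7(1 − cos45°) = 0.205025 m
v = √(2gh) = √(2·13.8·0.205025) = 2.3788 m/s = 5.321 mph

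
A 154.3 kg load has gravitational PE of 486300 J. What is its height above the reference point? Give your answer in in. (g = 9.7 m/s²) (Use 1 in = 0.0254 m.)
h = PE/(mg) = 486300/(154.3·9.7) = 324.913 m = 12790 in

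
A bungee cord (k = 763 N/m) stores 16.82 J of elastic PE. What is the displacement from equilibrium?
x = √(2·PE/k) = √(2·16.82/763) = 0.21 m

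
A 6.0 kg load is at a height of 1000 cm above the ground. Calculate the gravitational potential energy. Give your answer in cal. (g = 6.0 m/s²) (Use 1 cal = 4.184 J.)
Convert to SI: m = 6.0 kg, h = 10.0 m
PE = mgh = (6.0)(6.0)(10.0) = 360.0 J = 86.04 cal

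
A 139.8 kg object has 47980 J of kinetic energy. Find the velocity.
v = √(2·KE/m) = √(2·47980/139.8) = 26.2 m/s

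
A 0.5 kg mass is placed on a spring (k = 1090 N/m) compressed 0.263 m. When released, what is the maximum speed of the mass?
½kx² = ½mv² ⇒ v = x√(k/m) = (0.263)√(1090/0.5) = 12.28 m/s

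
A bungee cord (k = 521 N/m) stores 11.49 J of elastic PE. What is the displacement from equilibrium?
x = √(2·PE/k) = √(2·11.49/521) = 0.21 m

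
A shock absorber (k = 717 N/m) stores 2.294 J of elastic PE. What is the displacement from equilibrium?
x = √(2·PE/k) = √(2·2.294/717) = 0.07999 m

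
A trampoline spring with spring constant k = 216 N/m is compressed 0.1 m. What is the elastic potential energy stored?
PE = ½kx² = ½(216)(0.1)² = 1.08 J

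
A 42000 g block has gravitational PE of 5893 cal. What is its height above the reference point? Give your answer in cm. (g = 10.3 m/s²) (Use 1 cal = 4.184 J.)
Convert to SI: m = 42.0 kg, PE = 24656.3 J
h = PE/(mg) = 24656.3/(42.0·10.3) = 56.9956 m = 5700 cm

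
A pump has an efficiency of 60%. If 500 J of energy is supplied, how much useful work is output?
W_out = η·W_in = 0.6·500 = 300.0 J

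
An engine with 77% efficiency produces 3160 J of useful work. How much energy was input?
W_in = W_out/η = 3160/0.77 = 4104 J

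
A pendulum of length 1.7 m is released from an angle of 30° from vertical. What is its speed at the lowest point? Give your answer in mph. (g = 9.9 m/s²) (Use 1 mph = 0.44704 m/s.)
h = L(1 − cosθ) = 1.7(1 − cos30°) = 0.227757 m
v = √(2gh) = √(2·9.9·0.227757) = 2.12358 m/s = 4.75 mph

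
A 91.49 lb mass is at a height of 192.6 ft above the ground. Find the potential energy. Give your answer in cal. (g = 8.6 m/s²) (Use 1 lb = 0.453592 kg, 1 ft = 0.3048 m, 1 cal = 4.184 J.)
Convert to SI: m = 41.4991 kg, h = 58.7045 m
PE = mgh = (41.4991)(8.6)(58.7045) = 20951.2 J = 5007 cal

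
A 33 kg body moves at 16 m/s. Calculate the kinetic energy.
KE = ½mv² = ½(33)(16)² = 4224.0 J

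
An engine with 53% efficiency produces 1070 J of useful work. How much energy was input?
W_in = W_out/η = 1070/0.53 = 2019 J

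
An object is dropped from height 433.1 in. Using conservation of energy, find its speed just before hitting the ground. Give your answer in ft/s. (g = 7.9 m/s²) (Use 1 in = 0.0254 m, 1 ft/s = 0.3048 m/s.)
Convert to SI: h = 11.0007 m
mgh = ½mv² ⇒ v = √(2gh) = √(2·7.9·11.0007) = 13.1838 m/s = 43.25 ft/s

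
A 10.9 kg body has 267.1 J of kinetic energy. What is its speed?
v = √(2·KE/m) = √(2·267.1/10.9) = 7.001 m/s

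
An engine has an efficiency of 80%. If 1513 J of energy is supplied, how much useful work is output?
W_out = η·W_in = 0.8·1513 = 1210.4 J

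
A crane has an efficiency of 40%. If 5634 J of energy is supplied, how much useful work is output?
W_out = η·W_in = 0.4·5634 = 2253.6 J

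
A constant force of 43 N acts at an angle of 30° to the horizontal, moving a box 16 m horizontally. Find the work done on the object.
W = F·d·cosθ = (43)(16)cos(30°) = 595.8 J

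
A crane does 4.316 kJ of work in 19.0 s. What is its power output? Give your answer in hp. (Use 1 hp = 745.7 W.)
Convert to SI: W = 4316.0 J, t = 19.0 s
P = W/t = 4316.0/19.0 = 227.158 W = 0.3046 hp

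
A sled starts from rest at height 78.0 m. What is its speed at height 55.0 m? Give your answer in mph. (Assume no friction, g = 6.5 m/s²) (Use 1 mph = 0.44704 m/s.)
mgh₁ = mgh₂ + ½mv² ⇒ v = √(2g(h₁−h₂)) = √(2·6.5·23.0) = 17.2916 m/s = 38.68 mph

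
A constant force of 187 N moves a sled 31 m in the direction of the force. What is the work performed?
W = F·d = (187)(31) = 5797 J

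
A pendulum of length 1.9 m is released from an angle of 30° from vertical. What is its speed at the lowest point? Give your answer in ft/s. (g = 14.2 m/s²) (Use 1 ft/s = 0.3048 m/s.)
h = L(1 − cosθ) = 1.9(1 − cos30°) = 0.254552 m
v = √(2gh) = √(2·14.2·0.254552) = 2.68873 m/s = 8.821 ft/s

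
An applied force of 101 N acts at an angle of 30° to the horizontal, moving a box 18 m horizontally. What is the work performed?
W = F·d·cosθ = (101)(18)cos(30°) = 1574 J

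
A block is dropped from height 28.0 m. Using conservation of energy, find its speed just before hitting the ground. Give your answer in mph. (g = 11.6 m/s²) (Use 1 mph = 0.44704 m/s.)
mgh = ½mv² ⇒ v = √(2gh) = √(2·11.6·28.0) = 25.4873 m/s = 57.01 mph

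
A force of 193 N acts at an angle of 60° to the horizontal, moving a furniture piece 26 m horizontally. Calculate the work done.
W = F·d·cosθ = (193)(26)cos(60°) = 2509 J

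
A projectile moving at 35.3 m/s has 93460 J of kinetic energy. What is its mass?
m = 2·KE/v² = 2·93460/(35.3)² = 150.0 kg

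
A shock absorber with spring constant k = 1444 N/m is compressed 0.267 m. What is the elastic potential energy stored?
PE = ½kx² = ½(1444)(0.267)² = 51.47 J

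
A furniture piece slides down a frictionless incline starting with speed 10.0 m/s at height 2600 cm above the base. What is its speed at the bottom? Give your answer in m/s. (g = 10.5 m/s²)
Convert to SI: v₀ = 10.0 m/s, h = 26.0 m
½mv₀² + mgh = ½mv² ⇒ v = √(v₀² + 2gh) = √(10.0² + 2·10.5·26.0) = 25.42 m/s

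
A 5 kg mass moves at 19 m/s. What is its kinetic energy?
KE = ½mv² = ½(5)(19)² = 902.5 J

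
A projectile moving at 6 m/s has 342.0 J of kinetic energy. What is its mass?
m = 2·KE/v² = 2·342.0/(6)² = 19.0 kg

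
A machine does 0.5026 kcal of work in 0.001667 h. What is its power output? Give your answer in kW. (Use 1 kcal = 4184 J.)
Convert to SI: W = 2102.88 J, t = 6.0012 s
P = W/t = 2102.88/6.0012 = 350.41 W = 0.3504 kW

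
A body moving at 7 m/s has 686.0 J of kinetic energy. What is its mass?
m = 2·KE/v² = 2·686.0/(7)² = 28.0 kg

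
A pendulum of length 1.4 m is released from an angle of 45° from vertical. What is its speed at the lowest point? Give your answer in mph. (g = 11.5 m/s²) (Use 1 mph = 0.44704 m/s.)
h = L(1 − cosθ) = 1.4(1 − cos45°) = 0.410051 m
v = √(2gh) = √(2·11.5·0.410051) = 3.07102 m/s = 6.87 mph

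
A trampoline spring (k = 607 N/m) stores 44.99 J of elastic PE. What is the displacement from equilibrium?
x = √(2·PE/k) = √(2·44.99/607) = 0.385 m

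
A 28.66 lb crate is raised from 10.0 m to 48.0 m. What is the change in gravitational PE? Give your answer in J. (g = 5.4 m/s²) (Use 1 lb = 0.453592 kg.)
Convert to SI: m = 12.9999 kg, Δh = 38.0 m
ΔPE = mgΔh = (12.9999)(5.4)(38.0) = 2668 J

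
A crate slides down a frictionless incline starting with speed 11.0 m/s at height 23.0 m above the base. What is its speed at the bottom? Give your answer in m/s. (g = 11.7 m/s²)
½mv₀² + mgh = ½mv² ⇒ v = √(v₀² + 2gh) = √(11.0² + 2·11.7·23.0) = 25.67 m/s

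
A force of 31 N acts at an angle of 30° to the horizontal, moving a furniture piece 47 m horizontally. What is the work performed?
W = F·d·cosθ = (31)(47)cos(30°) = 1262 J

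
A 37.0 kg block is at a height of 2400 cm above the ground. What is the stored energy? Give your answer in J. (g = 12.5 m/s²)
Convert to SI: m = 37.0 kg, h = 24.0 m
PE = mgh = (37.0)(12.5)(24.0) = 11100 J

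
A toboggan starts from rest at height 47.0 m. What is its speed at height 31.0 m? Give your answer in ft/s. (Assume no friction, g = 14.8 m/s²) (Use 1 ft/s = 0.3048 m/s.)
mgh₁ = mgh₂ + ½mv² ⇒ v = √(2g(h₁−h₂)) = √(2·14.8·16.0) = 21.7624 m/s = 71.4 ft/s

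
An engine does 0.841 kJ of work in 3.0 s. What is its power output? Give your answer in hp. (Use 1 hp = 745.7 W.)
Convert to SI: W = 841.0 J, t = 3.0 s
P = W/t = 841.0/3.0 = 280.333 W = 0.3759 hp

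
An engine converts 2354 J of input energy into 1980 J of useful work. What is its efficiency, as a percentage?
η = W_out/W_in = 1980/2354 = 84.11%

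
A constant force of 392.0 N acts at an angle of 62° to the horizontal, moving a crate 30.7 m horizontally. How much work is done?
W = F·d·cosθ = (392.0)(30.7)cos(62°) = 5650 J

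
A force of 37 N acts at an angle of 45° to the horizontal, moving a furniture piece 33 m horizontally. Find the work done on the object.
W = F·d·cosθ = (37)(33)cos(45°) = 863.4 J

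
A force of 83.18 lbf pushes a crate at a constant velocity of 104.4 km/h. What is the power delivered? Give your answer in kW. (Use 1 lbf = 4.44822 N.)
Convert to SI: F = 370.003 N, v = 29.0 m/s
P = Fv = (370.003)(29.0) = 10730.1 W = 10.73 kW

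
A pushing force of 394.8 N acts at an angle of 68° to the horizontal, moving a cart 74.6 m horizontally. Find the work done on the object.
W = F·d·cosθ = (394.8)(74.6)cos(68°) = 11030 J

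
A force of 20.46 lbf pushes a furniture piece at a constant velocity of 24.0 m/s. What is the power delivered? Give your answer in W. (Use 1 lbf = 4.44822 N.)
Convert to SI: F = 91.0106 N, v = 24.0 m/s
P = Fv = (91.0106)(24.0) = 2184 W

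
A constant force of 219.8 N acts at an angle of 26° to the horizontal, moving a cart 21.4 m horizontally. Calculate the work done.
W = F·d·cosθ = (219.8)(21.4)cos(26°) = 4228 J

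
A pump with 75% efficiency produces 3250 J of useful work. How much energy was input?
W_in = W_out/η = 3250/0.75 = 4333 J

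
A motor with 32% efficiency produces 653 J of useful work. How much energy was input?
W_in = W_out/η = 653/0.32 = 2041 J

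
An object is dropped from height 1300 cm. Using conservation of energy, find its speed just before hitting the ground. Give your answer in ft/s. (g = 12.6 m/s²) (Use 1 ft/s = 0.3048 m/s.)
Convert to SI: h = 13.0 m
mgh = ½mv² ⇒ v = √(2gh) = √(2·12.6·13.0) = 18.0997 m/s = 59.38 ft/s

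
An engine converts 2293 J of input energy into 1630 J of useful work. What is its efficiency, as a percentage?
η = W_out/W_in = 1630/2293 = 71.09%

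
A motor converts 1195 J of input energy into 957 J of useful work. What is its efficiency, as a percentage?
η = W_out/W_in = 957/1195 = 80.08%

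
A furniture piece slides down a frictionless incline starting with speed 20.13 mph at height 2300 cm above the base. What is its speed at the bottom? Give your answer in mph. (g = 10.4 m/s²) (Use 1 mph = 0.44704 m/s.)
Convert to SI: v₀ = 8.99892 m/s, h = 23.0 m
½mv₀² + mgh = ½mv² ⇒ v = √(v₀² + 2gh) = √(8.99892² + 2·10.4·23.0) = 23.6512 m/s = 52.91 mph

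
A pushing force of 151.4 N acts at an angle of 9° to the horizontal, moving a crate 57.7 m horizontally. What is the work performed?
W = F·d·cosθ = (151.4)(57.7)cos(9°) = 8628 J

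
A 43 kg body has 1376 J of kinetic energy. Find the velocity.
v = √(2·KE/m) = √(2·1376/43) = 8.0 m/s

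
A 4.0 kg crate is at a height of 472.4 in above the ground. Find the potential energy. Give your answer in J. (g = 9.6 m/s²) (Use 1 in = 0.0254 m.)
Convert to SI: m = 4.0 kg, h = 11.999 m
PE = mgh = (4.0)(9.6)(11.999) = 460.8 J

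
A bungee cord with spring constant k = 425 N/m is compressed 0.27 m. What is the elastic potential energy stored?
PE = ½kx² = ½(425)(0.27)² = 15.49 J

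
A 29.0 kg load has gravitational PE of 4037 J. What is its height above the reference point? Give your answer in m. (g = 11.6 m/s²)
h = PE/(mg) = 4037.0/(29.0·11.6) = 12.0 m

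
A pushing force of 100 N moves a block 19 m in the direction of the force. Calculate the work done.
W = F·d = (100)(19) = 1900 J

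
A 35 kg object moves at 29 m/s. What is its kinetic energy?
KE = ½mv² = ½(35)(29)² = 14717.5 J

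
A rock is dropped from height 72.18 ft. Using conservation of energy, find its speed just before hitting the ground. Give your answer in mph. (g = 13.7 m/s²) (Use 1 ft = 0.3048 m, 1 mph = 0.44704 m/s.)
Convert to SI: h = 22.0005 m
mgh = ½mv² ⇒ v = √(2gh) = √(2·13.7·22.0005) = 24.5522 m/s = 54.92 mph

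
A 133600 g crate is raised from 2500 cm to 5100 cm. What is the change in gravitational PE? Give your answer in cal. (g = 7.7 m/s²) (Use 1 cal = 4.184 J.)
Convert to SI: m = 133.6 kg, Δh = 26.0 m
ΔPE = mgΔh = (133.6)(7.7)(26.0) = 26746.7 J = 6393 cal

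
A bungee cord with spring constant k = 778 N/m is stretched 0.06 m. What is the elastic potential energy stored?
PE = ½kx² = ½(778)(0.06)² = 1.4 J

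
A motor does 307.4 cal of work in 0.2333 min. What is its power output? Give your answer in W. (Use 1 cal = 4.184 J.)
Convert to SI: W = 1286.16 J, t = 13.998 s
P = W/t = 1286.16/13.998 = 91.88 W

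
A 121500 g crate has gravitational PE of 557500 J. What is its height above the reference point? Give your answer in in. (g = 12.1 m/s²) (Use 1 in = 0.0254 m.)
Convert to SI: m = 121.5 kg, PE = 557500 J
h = PE/(mg) = 557500/(121.5·12.1) = 379.213 m = 14930 in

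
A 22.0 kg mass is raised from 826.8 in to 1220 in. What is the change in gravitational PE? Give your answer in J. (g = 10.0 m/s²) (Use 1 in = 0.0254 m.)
Convert to SI: m = 22.0 kg, Δh = 9.98728 m
ΔPE = mgΔh = (22.0)(10.0)(9.98728) = 2197 J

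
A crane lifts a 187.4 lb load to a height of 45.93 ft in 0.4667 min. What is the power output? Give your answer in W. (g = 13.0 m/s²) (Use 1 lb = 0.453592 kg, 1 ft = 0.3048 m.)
Convert to SI: m = 85.0031 kg, h = 13.9995 m, t = 28.002 s
P = mgh/t = (85.0031)(13.0)(13.9995)/28.002 = 552.5 W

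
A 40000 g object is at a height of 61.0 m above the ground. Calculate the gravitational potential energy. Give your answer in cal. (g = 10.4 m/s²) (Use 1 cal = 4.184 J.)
Convert to SI: m = 40.0 kg, h = 61.0 m
PE = mgh = (40.0)(10.4)(61.0) = 25376.0 J = 6065 cal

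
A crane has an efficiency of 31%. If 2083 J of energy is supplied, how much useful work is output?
W_out = η·W_in = 0.31·2083 = 645.73 J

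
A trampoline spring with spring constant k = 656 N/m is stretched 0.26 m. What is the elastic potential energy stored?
PE = ½kx² = ½(656)(0.26)² = 22.17 J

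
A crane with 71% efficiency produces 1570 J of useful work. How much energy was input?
W_in = W_out/η = 1570/0.71 = 2211 J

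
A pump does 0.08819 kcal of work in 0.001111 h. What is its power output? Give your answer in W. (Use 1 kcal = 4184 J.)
Convert to SI: W = 368.987 J, t = 3.9996 s
P = W/t = 368.987/3.9996 = 92.26 W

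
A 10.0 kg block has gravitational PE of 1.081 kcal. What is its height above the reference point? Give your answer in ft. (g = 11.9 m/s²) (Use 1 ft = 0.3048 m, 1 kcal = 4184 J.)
Convert to SI: m = 10.0 kg, PE = 4522.9 J
h = PE/(mg) = 4522.9/(10.0·11.9) = 38.0076 m = 124.7 ft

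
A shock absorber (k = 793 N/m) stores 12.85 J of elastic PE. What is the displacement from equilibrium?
x = √(2·PE/k) = √(2·12.85/793) = 0.18 m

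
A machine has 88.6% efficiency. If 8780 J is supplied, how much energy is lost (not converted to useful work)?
W_lost = W_in(1 − η) = 8780·(1 − 0.886) = 1001 J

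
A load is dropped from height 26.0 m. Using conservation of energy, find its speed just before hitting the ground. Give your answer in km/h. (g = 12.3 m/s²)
mgh = ½mv² ⇒ v = √(2gh) = √(2·12.3·26.0) = 25.2903 m/s = 91.05 km/h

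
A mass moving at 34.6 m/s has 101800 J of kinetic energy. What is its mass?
m = 2·KE/v² = 2·101800/(34.6)² = 170.1 kg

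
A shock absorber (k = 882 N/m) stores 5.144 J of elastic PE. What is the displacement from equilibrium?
x = √(2·PE/k) = √(2·5.144/882) = 0.108 m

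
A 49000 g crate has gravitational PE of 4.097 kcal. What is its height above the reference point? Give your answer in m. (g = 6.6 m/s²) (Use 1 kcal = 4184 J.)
Convert to SI: m = 49.0 kg, PE = 17141.8 J
h = PE/(mg) = 17141.8/(49.0·6.6) = 53.01 m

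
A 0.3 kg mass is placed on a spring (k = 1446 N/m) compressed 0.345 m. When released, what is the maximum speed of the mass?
½kx² = ½mv² ⇒ v = x√(k/m) = (0.345)√(1446/0.3) = 23.95 m/s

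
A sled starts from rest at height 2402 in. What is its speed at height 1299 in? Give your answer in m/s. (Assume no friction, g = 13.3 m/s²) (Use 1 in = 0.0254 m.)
Convert to SI: h₁−h₂ = 28.0162 m
mgh₁ = mgh₂ + ½mv² ⇒ v = √(2g(h₁−h₂)) = √(2·13.3·28.0162) = 27.3 m/s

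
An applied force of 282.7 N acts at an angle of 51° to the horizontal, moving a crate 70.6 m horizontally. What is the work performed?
W = F·d·cosθ = (282.7)(70.6)cos(51°) = 12560 J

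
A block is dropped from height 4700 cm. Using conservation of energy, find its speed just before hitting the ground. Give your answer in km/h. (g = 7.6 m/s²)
Convert to SI: h = 47.0 m
mgh = ½mv² ⇒ v = √(2gh) = √(2·7.6·47.0) = 26.7283 m/s = 96.22 km/h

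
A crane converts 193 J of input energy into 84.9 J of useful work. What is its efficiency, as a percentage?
η = W_out/W_in = 84.9/193 = 43.99%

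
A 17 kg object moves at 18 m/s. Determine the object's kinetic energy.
KE = ½mv² = ½(17)(18)² = 2754.0 J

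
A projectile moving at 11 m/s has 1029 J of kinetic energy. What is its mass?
m = 2·KE/v² = 2·1029/(11)² = 17.01 kg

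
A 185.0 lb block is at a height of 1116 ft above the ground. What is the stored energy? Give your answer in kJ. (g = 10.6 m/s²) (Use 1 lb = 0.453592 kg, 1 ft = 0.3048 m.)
Convert to SI: m = 83.9145 kg, h = 340.157 m
PE = mgh = (83.9145)(10.6)(340.157) = 302567 J = 302.6 kJ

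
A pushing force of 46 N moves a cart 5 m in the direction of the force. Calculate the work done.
W = F·d = (46)(5) = 230.0 J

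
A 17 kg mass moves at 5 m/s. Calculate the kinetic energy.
KE = ½mv² = ½(17)(5)² = 212.5 J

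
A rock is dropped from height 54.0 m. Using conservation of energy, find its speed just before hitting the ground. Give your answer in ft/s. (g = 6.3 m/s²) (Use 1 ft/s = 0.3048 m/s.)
mgh = ½mv² ⇒ v = √(2gh) = √(2·6.3·54.0) = 26.0845 m/s = 85.58 ft/s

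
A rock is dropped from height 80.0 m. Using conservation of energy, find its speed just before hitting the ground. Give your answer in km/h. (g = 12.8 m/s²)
mgh = ½mv² ⇒ v = √(2gh) = √(2·12.8·80.0) = 45.2548 m/s = 162.9 km/h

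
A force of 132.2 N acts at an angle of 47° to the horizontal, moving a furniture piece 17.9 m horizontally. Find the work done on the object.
W = F·d·cosθ = (132.2)(17.9)cos(47°) = 1614 J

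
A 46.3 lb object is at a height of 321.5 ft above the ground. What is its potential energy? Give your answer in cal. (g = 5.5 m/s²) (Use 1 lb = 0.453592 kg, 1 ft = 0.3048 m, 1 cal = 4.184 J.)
Convert to SI: m = 21.0013 kg, h = 97.9932 m
PE = mgh = (21.0013)(5.5)(97.9932) = 11318.9 J = 2705 cal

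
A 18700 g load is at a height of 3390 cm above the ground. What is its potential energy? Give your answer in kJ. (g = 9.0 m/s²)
Convert to SI: m = 18.7 kg, h = 33.9 m
PE = mgh = (18.7)(9.0)(33.9) = 5705.37 J = 5.705 kJ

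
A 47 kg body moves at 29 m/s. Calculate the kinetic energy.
KE = ½mv² = ½(47)(29)² = 19763.5 J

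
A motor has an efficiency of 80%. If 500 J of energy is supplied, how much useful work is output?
W_out = η·W_in = 0.8·500 = 400.0 J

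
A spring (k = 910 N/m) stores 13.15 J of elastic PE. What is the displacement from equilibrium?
x = √(2·PE/k) = √(2·13.15/910) = 0.17 m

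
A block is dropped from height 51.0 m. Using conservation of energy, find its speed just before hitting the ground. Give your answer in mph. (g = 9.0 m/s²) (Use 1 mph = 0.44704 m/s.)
mgh = ½mv² ⇒ v = √(2gh) = √(2·9.0·51.0) = 30.2985 m/s = 67.78 mph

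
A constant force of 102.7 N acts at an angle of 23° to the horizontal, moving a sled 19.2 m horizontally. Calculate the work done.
W = F·d·cosθ = (102.7)(19.2)cos(23°) = 1815 J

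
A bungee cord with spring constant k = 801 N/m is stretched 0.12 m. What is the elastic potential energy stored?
PE = ½kx² = ½(801)(0.12)² = 5.767 J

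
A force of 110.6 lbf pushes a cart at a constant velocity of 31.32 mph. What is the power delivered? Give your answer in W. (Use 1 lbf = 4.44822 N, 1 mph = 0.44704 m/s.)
Convert to SI: F = 491.973 N, v = 14.0013 m/s
P = Fv = (491.973)(14.0013) = 6888 W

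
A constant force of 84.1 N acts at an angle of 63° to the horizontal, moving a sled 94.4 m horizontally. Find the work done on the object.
W = F·d·cosθ = (84.1)(94.4)cos(63°) = 3604 J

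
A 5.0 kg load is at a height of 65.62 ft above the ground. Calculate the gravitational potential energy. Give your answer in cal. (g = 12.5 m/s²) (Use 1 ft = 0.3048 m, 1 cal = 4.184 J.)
Convert to SI: m = 5.0 kg, h = 20.001 m
PE = mgh = (5.0)(12.5)(20.001) = 1250.06 J = 298.8 cal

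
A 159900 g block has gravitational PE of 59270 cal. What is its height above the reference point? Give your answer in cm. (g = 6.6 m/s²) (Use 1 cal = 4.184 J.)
Convert to SI: m = 159.9 kg, PE = 247986 J
h = PE/(mg) = 247986/(159.9·6.6) = 234.982 m = 23500 cm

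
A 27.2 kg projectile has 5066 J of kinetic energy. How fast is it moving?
v = √(2·KE/m) = √(2·5066/27.2) = 19.3 m/s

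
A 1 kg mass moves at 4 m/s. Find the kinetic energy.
KE = ½mv² = ½(1)(4)² = 8.0 J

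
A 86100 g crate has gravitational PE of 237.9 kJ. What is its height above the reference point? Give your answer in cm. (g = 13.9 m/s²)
Convert to SI: m = 86.1 kg, PE = 237900 J
h = PE/(mg) = 237900/(86.1·13.9) = 198.782 m = 19880 cm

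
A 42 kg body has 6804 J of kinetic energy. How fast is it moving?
v = √(2·KE/m) = √(2·6804/42) = 18.0 m/s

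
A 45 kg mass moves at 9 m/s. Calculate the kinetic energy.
KE = ½mv² = ½(45)(9)² = 1822.5 J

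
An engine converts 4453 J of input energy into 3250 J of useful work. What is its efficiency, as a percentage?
η = W_out/W_in = 3250/4453 = 72.98%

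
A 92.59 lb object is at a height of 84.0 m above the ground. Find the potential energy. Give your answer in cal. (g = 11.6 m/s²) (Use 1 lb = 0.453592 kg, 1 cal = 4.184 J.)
Convert to SI: m = 41.9981 kg, h = 84.0 m
PE = mgh = (41.9981)(11.6)(84.0) = 40922.9 J = 9781 cal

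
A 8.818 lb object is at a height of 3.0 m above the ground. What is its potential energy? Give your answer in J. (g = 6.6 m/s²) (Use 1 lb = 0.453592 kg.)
Convert to SI: m = 3.99977 kg, h = 3.0 m
PE = mgh = (3.99977)(6.6)(3.0) = 79.2 J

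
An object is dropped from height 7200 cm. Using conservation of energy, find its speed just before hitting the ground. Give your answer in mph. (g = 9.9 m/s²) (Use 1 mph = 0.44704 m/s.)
Convert to SI: h = 72.0 m
mgh = ½mv² ⇒ v = √(2gh) = √(2·9.9·72.0) = 37.7571 m/s = 84.46 mph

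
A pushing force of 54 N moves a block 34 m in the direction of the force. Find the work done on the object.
W = F·d = (54)(34) = 1836 J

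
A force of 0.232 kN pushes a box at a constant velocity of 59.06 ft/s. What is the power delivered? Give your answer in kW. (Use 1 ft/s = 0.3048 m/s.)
Convert to SI: F = 232.0 N, v = 18.0015 m/s
P = Fv = (232.0)(18.0015) = 4176.35 W = 4.176 kW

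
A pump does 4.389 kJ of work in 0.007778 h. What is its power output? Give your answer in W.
Convert to SI: W = 4389.0 J, t = 28.0008 s
P = W/t = 4389.0/28.0008 = 156.7 W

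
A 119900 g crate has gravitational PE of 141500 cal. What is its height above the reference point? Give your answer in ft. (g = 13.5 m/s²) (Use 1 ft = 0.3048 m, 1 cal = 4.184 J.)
Convert to SI: m = 119.9 kg, PE = 592036 J
h = PE/(mg) = 592036/(119.9·13.5) = 365.759 m = 1200 ft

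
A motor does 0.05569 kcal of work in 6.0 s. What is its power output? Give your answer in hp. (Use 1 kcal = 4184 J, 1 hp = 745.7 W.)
Convert to SI: W = 233.007 J, t = 6.0 s
P = W/t = 233.007/6.0 = 38.8345 W = 0.05208 hp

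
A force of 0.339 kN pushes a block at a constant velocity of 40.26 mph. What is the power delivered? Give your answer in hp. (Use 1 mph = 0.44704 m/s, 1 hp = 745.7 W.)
Convert to SI: F = 339.0 N, v = 17.9978 m/s
P = Fv = (339.0)(17.9978) = 6101.26 W = 8.182 hp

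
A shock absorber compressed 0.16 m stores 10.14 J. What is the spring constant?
k = 2·PE/x² = 2·10.14/(0.16)² = 792.2 N/m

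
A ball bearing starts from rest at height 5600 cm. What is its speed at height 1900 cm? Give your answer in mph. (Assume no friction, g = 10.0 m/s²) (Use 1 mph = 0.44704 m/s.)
Convert to SI: h₁−h₂ = 37.0 m
mgh₁ = mgh₂ + ½mv² ⇒ v = √(2g(h₁−h₂)) = √(2·10.0·37.0) = 27.2029 m/s = 60.85 mph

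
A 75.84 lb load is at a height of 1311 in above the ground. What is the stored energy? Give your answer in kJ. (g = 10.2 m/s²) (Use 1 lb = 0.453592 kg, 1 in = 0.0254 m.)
Convert to SI: m = 34.4004 kg, h = 33.2994 m
PE = mgh = (34.4004)(10.2)(33.2994) = 11684.2 J = 11.68 kJ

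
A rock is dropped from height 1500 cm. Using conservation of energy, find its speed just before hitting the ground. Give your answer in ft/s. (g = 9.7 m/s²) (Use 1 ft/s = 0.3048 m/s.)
Convert to SI: h = 15.0 m
mgh = ½mv² ⇒ v = √(2gh) = √(2·9.7·15.0) = 17.0587 m/s = 55.97 ft/s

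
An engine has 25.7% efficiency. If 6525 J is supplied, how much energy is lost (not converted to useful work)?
W_lost = W_in(1 − η) = 6525·(1 − 0.257) = 4848 J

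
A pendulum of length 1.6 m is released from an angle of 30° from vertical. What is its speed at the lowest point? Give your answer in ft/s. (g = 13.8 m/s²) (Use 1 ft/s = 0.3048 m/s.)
h = L(1 − cosθ) = 1.6(1 − cos30°) = 0.214359 m
v = √(2gh) = √(2·13.8·0.214359) = 2.43235 m/s = 7.98 ft/s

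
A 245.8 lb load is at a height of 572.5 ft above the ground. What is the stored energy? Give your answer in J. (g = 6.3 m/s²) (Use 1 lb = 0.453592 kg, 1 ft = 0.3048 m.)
Convert to SI: m = 111.493 kg, h = 174.498 m
PE = mgh = (111.493)(6.3)(174.498) = 122600 J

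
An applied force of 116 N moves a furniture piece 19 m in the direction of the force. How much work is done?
W = F·d = (116)(19) = 2204 J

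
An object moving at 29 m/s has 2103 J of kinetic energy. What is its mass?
m = 2·KE/v² = 2·2103/(29)² = 5.001 kg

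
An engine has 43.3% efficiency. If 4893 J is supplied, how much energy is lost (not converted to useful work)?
W_lost = W_in(1 − η) = 4893·(1 − 0.433) = 2774 J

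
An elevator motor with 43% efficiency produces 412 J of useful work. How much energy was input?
W_in = W_out/η = 412/0.43 = 958.1 J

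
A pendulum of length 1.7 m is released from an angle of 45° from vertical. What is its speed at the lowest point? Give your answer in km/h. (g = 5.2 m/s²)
h = L(1 − cosθ) = 1.7(1 − cos45°) = 0.497918 m
v = √(2gh) = √(2·5.2·0.497918) = 2.2756 m/s = 8.192 km/h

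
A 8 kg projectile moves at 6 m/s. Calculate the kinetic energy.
KE = ½mv² = ½(8)(6)² = 144.0 J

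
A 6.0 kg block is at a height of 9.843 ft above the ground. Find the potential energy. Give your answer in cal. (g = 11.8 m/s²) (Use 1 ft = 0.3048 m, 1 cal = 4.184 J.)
Convert to SI: m = 6.0 kg, h = 3.00015 m
PE = mgh = (6.0)(11.8)(3.00015) = 212.41 J = 50.77 cal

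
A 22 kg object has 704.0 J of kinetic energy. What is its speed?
v = √(2·KE/m) = √(2·704.0/22) = 8.0 m/s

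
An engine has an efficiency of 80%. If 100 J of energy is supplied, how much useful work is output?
W_out = η·W_in = 0.8·100 = 80.0 J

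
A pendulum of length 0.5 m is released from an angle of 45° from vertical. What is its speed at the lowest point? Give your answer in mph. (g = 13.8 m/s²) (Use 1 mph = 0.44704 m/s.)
h = L(1 − cosθ) = 0.5(1 − cos45°) = 0.146447 m
v = √(2gh) = √(2·13.8·0.146447) = 2.01045 m/s = 4.497 mph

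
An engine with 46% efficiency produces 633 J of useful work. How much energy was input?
W_in = W_out/η = 633/0.46 = 1376 J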